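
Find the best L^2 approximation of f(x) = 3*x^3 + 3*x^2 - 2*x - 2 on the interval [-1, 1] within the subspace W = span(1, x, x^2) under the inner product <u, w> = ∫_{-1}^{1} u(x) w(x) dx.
g(x) = 3*x^2 - x/5 - 2

The best approximation g ∈ W is the orthogonal projection of f onto W. Writing g = a_0 + a_1 x + a_2 x^2, the coefficients solve the normal equations G · a = b where
  G_{ij} = <φ_i, φ_j> and b_i = <f, φ_i>, with φ_0 = 1, φ_1 = x, φ_2 = x^2.
G =
  [2, 0, 2/3]
  [0, 2/3, 0]
  [2/3, 0, 2/5],
b = (-2, -2/15, -2/15).
Solving gives a_0 = -2, a_1 = -1/5, a_2 = 3, so
  g(x) = 3*x^2 - x/5 - 2.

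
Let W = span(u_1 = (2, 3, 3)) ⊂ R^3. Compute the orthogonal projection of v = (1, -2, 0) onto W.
proj_W(v) = (-4/11, -6/11, -6/11)

Set up U = [u_1 | ... | u_1] ∈ R^(3×1). The projector onto W = col(U) is P = U (U^T U)^(-1) U^T.
Compute U^T U =
  [22],
and U^T v = (-4).
Solve U^T U · c = U^T v for the coefficients: c = (-2/11). The projection is proj_W(v) = U c.
Check: (v - proj_W(v)) · u_1 = 0  (should be 0).
Result: proj_W(v) = (-4/11, -6/11, -6/11).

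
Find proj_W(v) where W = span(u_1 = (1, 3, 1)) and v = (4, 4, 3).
proj_W(v) = (19/11, 57/11, 19/11)

Set up U = [u_1 | ... | u_1] ∈ R^(3×1). The projector onto W = col(U) is P = U (U^T U)^(-1) U^T.
Compute U^T U =
  [11],
and U^T v = (19).
Solve U^T U · c = U^T v for the coefficients: c = (19/11). The projection is proj_W(v) = U c.
Check: (v - proj_W(v)) · u_1 = 0  (should be 0).
Result: proj_W(v) = (19/11, 57/11, 19/11).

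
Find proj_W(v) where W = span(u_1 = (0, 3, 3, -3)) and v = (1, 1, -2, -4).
proj_W(v) = (0, 1, 1, -1)

Set up U = [u_1 | ... | u_1] ∈ R^(4×1). The projector onto W = col(U) is P = U (U^T U)^(-1) U^T.
Compute U^T U =
  [27],
and U^T v = (9).
Solve U^T U · c = U^T v for the coefficients: c = (1/3). The projection is proj_W(v) = U c.
Check: (v - proj_W(v)) · u_1 = 0  (should be 0).
Result: proj_W(v) = (0, 1, 1, -1).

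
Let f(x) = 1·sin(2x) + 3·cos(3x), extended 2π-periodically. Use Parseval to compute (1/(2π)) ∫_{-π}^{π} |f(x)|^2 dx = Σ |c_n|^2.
Σ |c_n|^2 = 5

Expand |f|^2 and use orthogonality of {sin(nx), cos(mx)} on [-π, π]:
  ∫_{-π}^{π} sin(nx)^2 dx = π, ∫ cos(mx)^2 dx = π, and cross terms integrate to 0.
So ∫_{-π}^{π} f(x)^2 dx = 1^2 · π + 3^2 · π = (1 + 9)π.
Divide by 2π: (1 + 9)/2 = 5.
By Parseval, this equals Σ |c_n|^2.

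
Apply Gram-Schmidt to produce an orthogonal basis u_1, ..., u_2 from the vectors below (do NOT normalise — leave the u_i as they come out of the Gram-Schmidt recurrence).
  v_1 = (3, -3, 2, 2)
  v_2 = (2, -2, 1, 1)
Orthogonal basis:
  u_1 = (3, -3, 2, 2)
  u_2 = (2/13, -2/13, -3/13, -3/13)

Apply the Gram-Schmidt recurrence
  u_1 = v_1
  u_i = v_i − Σ_{j<i} ((v_i · u_j) / (u_j · u_j)) · u_j.

Step by step this gives:
  u_1 = (3, -3, 2, 2)
  u_2 = (2/13, -2/13, -3/13, -3/13)

Orthogonality check:
  u_2 · u_1 = 0 (should be 0)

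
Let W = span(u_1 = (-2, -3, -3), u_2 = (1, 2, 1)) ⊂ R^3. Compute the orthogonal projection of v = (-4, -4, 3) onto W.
proj_W(v) = (-1, -5, 2)

Set up U = [u_1 | ... | u_2] ∈ R^(3×2). The projector onto W = col(U) is P = U (U^T U)^(-1) U^T.
Compute U^T U =
  [22, -11]
  [-11, 6],
and U^T v = (11, -9).
Solve U^T U · c = U^T v for the coefficients: c = (-3, -7). The projection is proj_W(v) = U c.
Check: (v - proj_W(v)) · u_1 = 0  (should be 0).
Check: (v - proj_W(v)) · u_2 = 0  (should be 0).
Result: proj_W(v) = (-1, -5, 2).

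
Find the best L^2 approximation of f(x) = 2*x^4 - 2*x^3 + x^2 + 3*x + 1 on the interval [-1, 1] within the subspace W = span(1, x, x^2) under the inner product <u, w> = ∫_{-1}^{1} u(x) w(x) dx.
g(x) = 19*x^2/7 + 9*x/5 + 29/35

The best approximation g ∈ W is the orthogonal projection of f onto W. Writing g = a_0 + a_1 x + a_2 x^2, the coefficients solve the normal equations G · a = b where
  G_{ij} = <φ_i, φ_j> and b_i = <f, φ_i>, with φ_0 = 1, φ_1 = x, φ_2 = x^2.
G =
  [2, 0, 2/3]
  [0, 2/3, 0]
  [2/3, 0, 2/5],
b = (52/15, 6/5, 172/105).
Solving gives a_0 = 29/35, a_1 = 9/5, a_2 = 19/7, so
  g(x) = 19*x^2/7 + 9*x/5 + 29/35.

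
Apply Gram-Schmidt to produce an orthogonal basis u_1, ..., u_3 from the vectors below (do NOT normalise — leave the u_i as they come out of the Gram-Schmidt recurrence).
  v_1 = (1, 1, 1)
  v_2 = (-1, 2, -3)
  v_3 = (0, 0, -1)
Orthogonal basis:
  u_1 = (1, 1, 1)
  u_2 = (-1/3, 8/3, -7/3)
  u_3 = (15/38, -3/19, -9/38)

Apply the Gram-Schmidt recurrence
  u_1 = v_1
  u_i = v_i − Σ_{j<i} ((v_i · u_j) / (u_j · u_j)) · u_j.

Step by step this gives:
  u_1 = (1, 1, 1)
  u_2 = (-1/3, 8/3, -7/3)
  u_3 = (15/38, -3/19, -9/38)

Orthogonality check:
  u_2 · u_1 = 0 (should be 0)
  u_3 · u_1 = 0 (should be 0)
  u_3 · u_2 = 0 (should be 0)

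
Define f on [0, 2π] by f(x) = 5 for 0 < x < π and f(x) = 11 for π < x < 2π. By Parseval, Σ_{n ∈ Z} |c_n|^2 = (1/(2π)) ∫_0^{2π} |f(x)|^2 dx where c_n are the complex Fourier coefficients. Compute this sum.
Σ |c_n|^2 = 73

Parseval equates the L^2 energy of f (normalised by 1/(2π)) with the ℓ^2 sum of its Fourier coefficients: (1/(2π)) ∫_0^{2π} |f|^2 = Σ |c_n|^2.
Compute the left side: (1/(2π)) [∫_0^π 5^2 dx + ∫_π^{2π} 11^2 dx] = (1/(2π)) · (25π + 121π) = (25 + 121)/2 = 73.
So Σ_{n ∈ Z} |c_n|^2 = 73.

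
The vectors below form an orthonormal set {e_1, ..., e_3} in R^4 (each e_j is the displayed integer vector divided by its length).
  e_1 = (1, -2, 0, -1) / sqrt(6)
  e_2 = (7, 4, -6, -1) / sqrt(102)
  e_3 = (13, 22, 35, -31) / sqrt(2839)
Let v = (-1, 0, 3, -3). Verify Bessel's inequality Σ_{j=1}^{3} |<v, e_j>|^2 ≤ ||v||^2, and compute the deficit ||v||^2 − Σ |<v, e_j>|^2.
Σ |<v, e_j>|^2 = 2917/167; ||v||^2 = 19; deficit = 256/167

Write each e_j = u_j / sqrt(<u_j, u_j>) where u_j is the displayed integer vector. Then <v, e_j> = <v, u_j> / sqrt(<u_j, u_j>), so |<v, e_j>|^2 = <v, u_j>^2 / <u_j, u_j>.
Coefficients: <v, e_1> = 2/sqrt(6), <v, e_2> = -22/sqrt(102), <v, e_3> = 185/sqrt(2839).
Square and sum: Σ |<v, e_j>|^2 = 2917/167.
Compute ||v||^2 = v·v = 19.
Deficit = 19 − 2917/167 = 256/167 ≥ 0, confirming Bessel's inequality. (The deficit equals ||v − Σ <v,e_j> e_j||^2, the squared distance from v to span{e_j}.)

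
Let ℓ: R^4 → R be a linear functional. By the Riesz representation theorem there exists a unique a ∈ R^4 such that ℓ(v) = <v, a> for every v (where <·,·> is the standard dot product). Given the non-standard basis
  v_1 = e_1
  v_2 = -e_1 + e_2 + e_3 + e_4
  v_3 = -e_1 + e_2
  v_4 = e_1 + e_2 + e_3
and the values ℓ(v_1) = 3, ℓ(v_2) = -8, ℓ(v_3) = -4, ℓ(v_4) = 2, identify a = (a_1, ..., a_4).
a = (3, -1, 0, -4)

Write a = (a_1, ..., a_4) in the standard basis. For each basis vector v_i, ℓ(v_i) = <v_i, a> is a linear equation in the a_j's. Collect the n equations into a matrix system V a = ℓ, where row i of V is v_i (expressed in the standard basis). Since V is invertible (lower-triangular with 1s on the diagonal, up to permutation), solve by back-substitution:
  V =
[[1, 0, 0, 0],
 [-1, 1, 1, 1],
 [-1, 1, 0, 0],
 [1, 1, 1, 0]]
  V a = (3, -8, -4, 2)
Solving gives a = (3, -1, 0, -4).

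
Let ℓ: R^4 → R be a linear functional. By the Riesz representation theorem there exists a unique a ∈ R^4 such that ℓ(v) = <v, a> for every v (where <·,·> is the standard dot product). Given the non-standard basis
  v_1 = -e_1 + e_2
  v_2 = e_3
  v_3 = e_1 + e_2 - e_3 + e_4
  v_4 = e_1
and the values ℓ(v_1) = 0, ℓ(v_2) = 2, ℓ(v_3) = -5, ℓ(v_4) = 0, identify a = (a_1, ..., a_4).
a = (0, 0, 2, -3)

Write a = (a_1, ..., a_4) in the standard basis. For each basis vector v_i, ℓ(v_i) = <v_i, a> is a linear equation in the a_j's. Collect the n equations into a matrix system V a = ℓ, where row i of V is v_i (expressed in the standard basis). Since V is invertible (lower-triangular with 1s on the diagonal, up to permutation), solve by back-substitution:
  V =
[[-1, 1, 0, 0],
 [0, 0, 1, 0],
 [1, 1, -1, 1],
 [1, 0, 0, 0]]
  V a = (0, 2, -5, 0)
Solving gives a = (0, 0, 2, -3).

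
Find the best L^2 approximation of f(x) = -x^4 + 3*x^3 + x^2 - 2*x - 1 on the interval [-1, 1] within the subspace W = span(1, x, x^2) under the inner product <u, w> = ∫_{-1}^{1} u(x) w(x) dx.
g(x) = x^2/7 - x/5 - 32/35

The best approximation g ∈ W is the orthogonal projection of f onto W. Writing g = a_0 + a_1 x + a_2 x^2, the coefficients solve the normal equations G · a = b where
  G_{ij} = <φ_i, φ_j> and b_i = <f, φ_i>, with φ_0 = 1, φ_1 = x, φ_2 = x^2.
G =
  [2, 0, 2/3]
  [0, 2/3, 0]
  [2/3, 0, 2/5],
b = (-26/15, -2/15, -58/105).
Solving gives a_0 = -32/35, a_1 = -1/5, a_2 = 1/7, so
  g(x) = x^2/7 - x/5 - 32/35.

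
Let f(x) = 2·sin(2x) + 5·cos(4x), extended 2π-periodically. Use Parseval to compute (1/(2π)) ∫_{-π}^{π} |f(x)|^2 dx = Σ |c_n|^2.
Σ |c_n|^2 = 29/2

Expand |f|^2 and use orthogonality of {sin(nx), cos(mx)} on [-π, π]:
  ∫_{-π}^{π} sin(nx)^2 dx = π, ∫ cos(mx)^2 dx = π, and cross terms integrate to 0.
So ∫_{-π}^{π} f(x)^2 dx = 2^2 · π + 5^2 · π = (4 + 25)π.
Divide by 2π: (4 + 25)/2 = 29/2.
By Parseval, this equals Σ |c_n|^2.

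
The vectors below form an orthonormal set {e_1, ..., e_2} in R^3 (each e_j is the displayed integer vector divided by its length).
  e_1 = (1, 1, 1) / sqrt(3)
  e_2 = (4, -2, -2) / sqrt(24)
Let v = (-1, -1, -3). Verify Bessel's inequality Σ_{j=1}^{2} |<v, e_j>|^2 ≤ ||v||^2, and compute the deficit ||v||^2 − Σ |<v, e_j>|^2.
Σ |<v, e_j>|^2 = 9; ||v||^2 = 11; deficit = 2

Write each e_j = u_j / sqrt(<u_j, u_j>) where u_j is the displayed integer vector. Then <v, e_j> = <v, u_j> / sqrt(<u_j, u_j>), so |<v, e_j>|^2 = <v, u_j>^2 / <u_j, u_j>.
Coefficients: <v, e_1> = -5/sqrt(3), <v, e_2> = 4/sqrt(24).
Square and sum: Σ |<v, e_j>|^2 = 9.
Compute ||v||^2 = v·v = 11.
Deficit = 11 − 9 = 2 ≥ 0, confirming Bessel's inequality. (The deficit equals ||v − Σ <v,e_j> e_j||^2, the squared distance from v to span{e_j}.)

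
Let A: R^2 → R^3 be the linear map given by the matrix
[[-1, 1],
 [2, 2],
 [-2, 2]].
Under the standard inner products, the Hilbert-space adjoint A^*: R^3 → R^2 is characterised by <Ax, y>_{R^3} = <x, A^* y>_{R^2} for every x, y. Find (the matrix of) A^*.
A^* = A^T =
[[-1, 2, -2],
 [1, 2, 2]]

For real matrices with standard dot products, the defining identity <Ax, y> = <x, A^* y> gives (Ax)^T y = x^T (A^*) y, i.e. x^T A^T y = x^T (A^*) y. Since this holds for all x, y, we must have A^* = A^T. Therefore
A^* =
[[-1, 2, -2],
 [1, 2, 2]].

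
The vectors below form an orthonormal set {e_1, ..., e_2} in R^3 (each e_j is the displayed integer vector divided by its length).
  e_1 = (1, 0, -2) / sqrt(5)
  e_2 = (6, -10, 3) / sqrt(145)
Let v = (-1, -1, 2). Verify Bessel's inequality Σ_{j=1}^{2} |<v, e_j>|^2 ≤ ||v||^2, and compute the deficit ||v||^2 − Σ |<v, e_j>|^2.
Σ |<v, e_j>|^2 = 165/29; ||v||^2 = 6; deficit = 9/29

Write each e_j = u_j / sqrt(<u_j, u_j>) where u_j is the displayed integer vector. Then <v, e_j> = <v, u_j> / sqrt(<u_j, u_j>), so |<v, e_j>|^2 = <v, u_j>^2 / <u_j, u_j>.
Coefficients: <v, e_1> = -5/sqrt(5), <v, e_2> = 10/sqrt(145).
Square and sum: Σ |<v, e_j>|^2 = 165/29.
Compute ||v||^2 = v·v = 6.
Deficit = 6 − 165/29 = 9/29 ≥ 0, confirming Bessel's inequality. (The deficit equals ||v − Σ <v,e_j> e_j||^2, the squared distance from v to span{e_j}.)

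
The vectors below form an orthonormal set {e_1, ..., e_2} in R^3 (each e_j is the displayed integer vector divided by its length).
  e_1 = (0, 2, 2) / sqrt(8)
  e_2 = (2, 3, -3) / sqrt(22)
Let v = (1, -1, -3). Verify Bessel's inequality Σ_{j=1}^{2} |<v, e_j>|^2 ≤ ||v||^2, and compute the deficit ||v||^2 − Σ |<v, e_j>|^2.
Σ |<v, e_j>|^2 = 120/11; ||v||^2 = 11; deficit = 1/11

Write each e_j = u_j / sqrt(<u_j, u_j>) where u_j is the displayed integer vector. Then <v, e_j> = <v, u_j> / sqrt(<u_j, u_j>), so |<v, e_j>|^2 = <v, u_j>^2 / <u_j, u_j>.
Coefficients: <v, e_1> = -8/sqrt(8), <v, e_2> = 8/sqrt(22).
Square and sum: Σ |<v, e_j>|^2 = 120/11.
Compute ||v||^2 = v·v = 11.
Deficit = 11 − 120/11 = 1/11 ≥ 0, confirming Bessel's inequality. (The deficit equals ||v − Σ <v,e_j> e_j||^2, the squared distance from v to span{e_j}.)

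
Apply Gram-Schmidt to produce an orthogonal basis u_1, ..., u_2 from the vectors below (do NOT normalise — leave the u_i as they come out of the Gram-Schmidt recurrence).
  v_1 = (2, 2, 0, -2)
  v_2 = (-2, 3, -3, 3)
Orthogonal basis:
  u_1 = (2, 2, 0, -2)
  u_2 = (-4/3, 11/3, -3, 7/3)

Apply the Gram-Schmidt recurrence
  u_1 = v_1
  u_i = v_i − Σ_{j<i} ((v_i · u_j) / (u_j · u_j)) · u_j.

Step by step this gives:
  u_1 = (2, 2, 0, -2)
  u_2 = (-4/3, 11/3, -3, 7/3)

Orthogonality check:
  u_2 · u_1 = 0 (should be 0)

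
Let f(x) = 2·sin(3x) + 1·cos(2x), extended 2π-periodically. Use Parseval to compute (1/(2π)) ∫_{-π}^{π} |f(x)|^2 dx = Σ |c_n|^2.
Σ |c_n|^2 = 5/2

Expand |f|^2 and use orthogonality of {sin(nx), cos(mx)} on [-π, π]:
  ∫_{-π}^{π} sin(nx)^2 dx = π, ∫ cos(mx)^2 dx = π, and cross terms integrate to 0.
So ∫_{-π}^{π} f(x)^2 dx = 2^2 · π + 1^2 · π = (4 + 1)π.
Divide by 2π: (4 + 1)/2 = 5/2.
By Parseval, this equals Σ |c_n|^2.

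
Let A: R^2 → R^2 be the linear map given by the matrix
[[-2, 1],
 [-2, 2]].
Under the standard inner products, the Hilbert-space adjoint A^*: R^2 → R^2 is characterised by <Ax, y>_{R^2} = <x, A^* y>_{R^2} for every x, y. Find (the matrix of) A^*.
A^* = A^T =
[[-2, -2],
 [1, 2]]

For real matrices with standard dot products, the defining identity <Ax, y> = <x, A^* y> gives (Ax)^T y = x^T (A^*) y, i.e. x^T A^T y = x^T (A^*) y. Since this holds for all x, y, we must have A^* = A^T. Therefore
A^* =
[[-2, -2],
 [1, 2]].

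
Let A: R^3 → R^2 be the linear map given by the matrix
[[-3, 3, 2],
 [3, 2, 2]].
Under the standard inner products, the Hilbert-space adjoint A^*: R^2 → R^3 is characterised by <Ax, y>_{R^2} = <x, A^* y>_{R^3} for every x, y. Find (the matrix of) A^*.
A^* = A^T =
[[-3, 3],
 [3, 2],
 [2, 2]]

For real matrices with standard dot products, the defining identity <Ax, y> = <x, A^* y> gives (Ax)^T y = x^T (A^*) y, i.e. x^T A^T y = x^T (A^*) y. Since this holds for all x, y, we must have A^* = A^T. Therefore
A^* =
[[-3, 3],
 [3, 2],
 [2, 2]].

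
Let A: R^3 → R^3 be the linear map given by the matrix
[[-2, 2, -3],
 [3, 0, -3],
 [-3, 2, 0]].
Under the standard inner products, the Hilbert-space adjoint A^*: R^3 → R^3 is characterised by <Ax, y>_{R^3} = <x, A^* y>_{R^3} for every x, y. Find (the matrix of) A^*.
A^* = A^T =
[[-2, 3, -3],
 [2, 0, 2],
 [-3, -3, 0]]

For real matrices with standard dot products, the defining identity <Ax, y> = <x, A^* y> gives (Ax)^T y = x^T (A^*) y, i.e. x^T A^T y = x^T (A^*) y. Since this holds for all x, y, we must have A^* = A^T. Therefore
A^* =
[[-2, 3, -3],
 [2, 0, 2],
 [-3, -3, 0]].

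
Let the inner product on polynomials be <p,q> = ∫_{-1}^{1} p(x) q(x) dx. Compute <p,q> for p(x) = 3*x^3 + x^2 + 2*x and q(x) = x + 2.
<p,q> = 58/15

Expand the product: p(x)·q(x) = 3*x^4 + 7*x^3 + 4*x^2 + 4*x.
∫_{-1}^{1} of each monomial x^k gives [2/(k+1) if k even, 0 if k odd]. Integrating term-by-term (or equivalently evaluating the antiderivative F(x) = 3*x^5/5 + 7*x^4/4 + 4*x^3/3 + 2*x^2 at the endpoints):
  F(1) − F(−1) = 341/60 − (109/60) = 58/15.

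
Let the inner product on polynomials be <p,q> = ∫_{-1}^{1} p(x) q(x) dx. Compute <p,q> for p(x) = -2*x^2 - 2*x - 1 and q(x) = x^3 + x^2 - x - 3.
<p,q> = 136/15

Expand the product: p(x)·q(x) = -2*x^5 - 4*x^4 - x^3 + 7*x^2 + 7*x + 3.
∫_{-1}^{1} of each monomial x^k gives [2/(k+1) if k even, 0 if k odd]. Integrating term-by-term (or equivalently evaluating the antiderivative F(x) = -x^6/3 - 4*x^5/5 - x^4/4 + 7*x^3/3 + 7*x^2/2 + 3*x at the endpoints):
  F(1) − F(−1) = 149/20 − (-97/60) = 136/15.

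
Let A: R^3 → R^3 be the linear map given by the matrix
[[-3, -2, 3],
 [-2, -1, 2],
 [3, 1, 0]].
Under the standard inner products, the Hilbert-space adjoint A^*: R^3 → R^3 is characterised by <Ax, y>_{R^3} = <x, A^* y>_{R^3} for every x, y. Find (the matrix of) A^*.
A^* = A^T =
[[-3, -2, 3],
 [-2, -1, 1],
 [3, 2, 0]]

For real matrices with standard dot products, the defining identity <Ax, y> = <x, A^* y> gives (Ax)^T y = x^T (A^*) y, i.e. x^T A^T y = x^T (A^*) y. Since this holds for all x, y, we must have A^* = A^T. Therefore
A^* =
[[-3, -2, 3],
 [-2, -1, 1],
 [3, 2, 0]].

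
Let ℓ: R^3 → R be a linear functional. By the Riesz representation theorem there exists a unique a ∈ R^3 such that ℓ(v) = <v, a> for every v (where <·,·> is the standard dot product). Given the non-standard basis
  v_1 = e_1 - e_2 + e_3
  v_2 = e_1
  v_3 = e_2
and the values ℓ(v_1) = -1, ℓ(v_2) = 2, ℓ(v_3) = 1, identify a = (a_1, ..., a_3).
a = (2, 1, -2)

Write a = (a_1, ..., a_3) in the standard basis. For each basis vector v_i, ℓ(v_i) = <v_i, a> is a linear equation in the a_j's. Collect the n equations into a matrix system V a = ℓ, where row i of V is v_i (expressed in the standard basis). Since V is invertible (lower-triangular with 1s on the diagonal, up to permutation), solve by back-substitution:
  V =
[[1, -1, 1],
 [1, 0, 0],
 [0, 1, 0]]
  V a = (-1, 2, 1)
Solving gives a = (2, 1, -2).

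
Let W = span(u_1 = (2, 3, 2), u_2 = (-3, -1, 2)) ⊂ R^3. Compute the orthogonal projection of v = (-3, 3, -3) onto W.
proj_W(v) = (-13/71, -37/71, -38/71)

Set up U = [u_1 | ... | u_2] ∈ R^(3×2). The projector onto W = col(U) is P = U (U^T U)^(-1) U^T.
Compute U^T U =
  [17, -5]
  [-5, 14],
and U^T v = (-3, 0).
Solve U^T U · c = U^T v for the coefficients: c = (-14/71, -5/71). The projection is proj_W(v) = U c.
Check: (v - proj_W(v)) · u_1 = 0  (should be 0).
Check: (v - proj_W(v)) · u_2 = 0  (should be 0).
Result: proj_W(v) = (-13/71, -37/71, -38/71).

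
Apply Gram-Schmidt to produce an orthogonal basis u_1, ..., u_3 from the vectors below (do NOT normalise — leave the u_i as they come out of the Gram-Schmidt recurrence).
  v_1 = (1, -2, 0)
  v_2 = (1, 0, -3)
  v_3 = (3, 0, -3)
Orthogonal basis:
  u_1 = (1, -2, 0)
  u_2 = (4/5, 2/5, -3)
  u_3 = (72/49, 36/49, 24/49)

Apply the Gram-Schmidt recurrence
  u_1 = v_1
  u_i = v_i − Σ_{j<i} ((v_i · u_j) / (u_j · u_j)) · u_j.

Step by step this gives:
  u_1 = (1, -2, 0)
  u_2 = (4/5, 2/5, -3)
  u_3 = (72/49, 36/49, 24/49)

Orthogonality check:
  u_2 · u_1 = 0 (should be 0)
  u_3 · u_1 = 0 (should be 0)
  u_3 · u_2 = 0 (should be 0)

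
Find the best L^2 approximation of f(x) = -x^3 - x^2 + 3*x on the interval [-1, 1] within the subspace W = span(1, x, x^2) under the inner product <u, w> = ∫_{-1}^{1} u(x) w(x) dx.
g(x) = -x^2 + 12*x/5

The best approximation g ∈ W is the orthogonal projection of f onto W. Writing g = a_0 + a_1 x + a_2 x^2, the coefficients solve the normal equations G · a = b where
  G_{ij} = <φ_i, φ_j> and b_i = <f, φ_i>, with φ_0 = 1, φ_1 = x, φ_2 = x^2.
G =
  [2, 0, 2/3]
  [0, 2/3, 0]
  [2/3, 0, 2/5],
b = (-2/3, 8/5, -2/5).
Solving gives a_0 = 0, a_1 = 12/5, a_2 = -1, so
  g(x) = -x^2 + 12*x/5.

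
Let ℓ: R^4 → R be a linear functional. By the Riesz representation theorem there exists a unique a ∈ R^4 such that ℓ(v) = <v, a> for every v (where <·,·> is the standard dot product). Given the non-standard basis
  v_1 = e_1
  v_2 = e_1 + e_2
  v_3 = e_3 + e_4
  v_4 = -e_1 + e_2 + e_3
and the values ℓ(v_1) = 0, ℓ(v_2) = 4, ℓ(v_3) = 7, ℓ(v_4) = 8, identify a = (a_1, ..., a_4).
a = (0, 4, 4, 3)

Write a = (a_1, ..., a_4) in the standard basis. For each basis vector v_i, ℓ(v_i) = <v_i, a> is a linear equation in the a_j's. Collect the n equations into a matrix system V a = ℓ, where row i of V is v_i (expressed in the standard basis). Since V is invertible (lower-triangular with 1s on the diagonal, up to permutation), solve by back-substitution:
  V =
[[1, 0, 0, 0],
 [1, 1, 0, 0],
 [0, 0, 1, 1],
 [-1, 1, 1, 0]]
  V a = (0, 4, 7, 8)
Solving gives a = (0, 4, 4, 3).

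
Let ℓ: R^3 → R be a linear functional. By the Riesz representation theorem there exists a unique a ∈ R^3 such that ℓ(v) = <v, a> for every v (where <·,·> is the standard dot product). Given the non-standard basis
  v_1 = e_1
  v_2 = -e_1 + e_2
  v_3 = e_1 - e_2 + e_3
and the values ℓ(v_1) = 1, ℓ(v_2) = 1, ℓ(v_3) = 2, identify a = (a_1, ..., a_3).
a = (1, 2, 3)

Write a = (a_1, ..., a_3) in the standard basis. For each basis vector v_i, ℓ(v_i) = <v_i, a> is a linear equation in the a_j's. Collect the n equations into a matrix system V a = ℓ, where row i of V is v_i (expressed in the standard basis). Since V is invertible (lower-triangular with 1s on the diagonal, up to permutation), solve by back-substitution:
  V =
[[1, 0, 0],
 [-1, 1, 0],
 [1, -1, 1]]
  V a = (1, 1, 2)
Solving gives a = (1, 2, 3).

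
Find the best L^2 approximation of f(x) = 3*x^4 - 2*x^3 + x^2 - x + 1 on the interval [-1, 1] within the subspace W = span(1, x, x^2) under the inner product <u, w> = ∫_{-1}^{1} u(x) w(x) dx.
g(x) = 25*x^2/7 - 11*x/5 + 26/35

The best approximation g ∈ W is the orthogonal projection of f onto W. Writing g = a_0 + a_1 x + a_2 x^2, the coefficients solve the normal equations G · a = b where
  G_{ij} = <φ_i, φ_j> and b_i = <f, φ_i>, with φ_0 = 1, φ_1 = x, φ_2 = x^2.
G =
  [2, 0, 2/3]
  [0, 2/3, 0]
  [2/3, 0, 2/5],
b = (58/15, -22/15, 202/105).
Solving gives a_0 = 26/35, a_1 = -11/5, a_2 = 25/7, so
  g(x) = 25*x^2/7 - 11*x/5 + 26/35.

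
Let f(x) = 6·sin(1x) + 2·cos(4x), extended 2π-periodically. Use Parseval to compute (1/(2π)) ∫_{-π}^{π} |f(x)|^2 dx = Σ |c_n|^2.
Σ |c_n|^2 = 20

Expand |f|^2 and use orthogonality of {sin(nx), cos(mx)} on [-π, π]:
  ∫_{-π}^{π} sin(nx)^2 dx = π, ∫ cos(mx)^2 dx = π, and cross terms integrate to 0.
So ∫_{-π}^{π} f(x)^2 dx = 6^2 · π + 2^2 · π = (36 + 4)π.
Divide by 2π: (36 + 4)/2 = 20.
By Parseval, this equals Σ |c_n|^2.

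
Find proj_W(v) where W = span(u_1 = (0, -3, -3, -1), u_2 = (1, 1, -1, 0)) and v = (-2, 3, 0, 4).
proj_W(v) = (1/3, 136/57, 98/57, 13/19)

Set up U = [u_1 | ... | u_2] ∈ R^(4×2). The projector onto W = col(U) is P = U (U^T U)^(-1) U^T.
Compute U^T U =
  [19, 0]
  [0, 3],
and U^T v = (-13, 1).
Solve U^T U · c = U^T v for the coefficients: c = (-13/19, 1/3). The projection is proj_W(v) = U c.
Check: (v - proj_W(v)) · u_1 = 0  (should be 0).
Check: (v - proj_W(v)) · u_2 = 0  (should be 0).
Result: proj_W(v) = (1/3, 136/57, 98/57, 13/19).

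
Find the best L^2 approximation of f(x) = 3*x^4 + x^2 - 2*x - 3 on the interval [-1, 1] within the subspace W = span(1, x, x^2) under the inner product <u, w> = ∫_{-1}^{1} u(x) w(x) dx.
g(x) = 25*x^2/7 - 2*x - 114/35

The best approximation g ∈ W is the orthogonal projection of f onto W. Writing g = a_0 + a_1 x + a_2 x^2, the coefficients solve the normal equations G · a = b where
  G_{ij} = <φ_i, φ_j> and b_i = <f, φ_i>, with φ_0 = 1, φ_1 = x, φ_2 = x^2.
G =
  [2, 0, 2/3]
  [0, 2/3, 0]
  [2/3, 0, 2/5],
b = (-62/15, -4/3, -26/35).
Solving gives a_0 = -114/35, a_1 = -2, a_2 = 25/7, so
  g(x) = 25*x^2/7 - 2*x - 114/35.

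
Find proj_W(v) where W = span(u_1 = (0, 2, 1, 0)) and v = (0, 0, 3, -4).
proj_W(v) = (0, 6/5, 3/5, 0)

Set up U = [u_1 | ... | u_1] ∈ R^(4×1). The projector onto W = col(U) is P = U (U^T U)^(-1) U^T.
Compute U^T U =
  [5],
and U^T v = (3).
Solve U^T U · c = U^T v for the coefficients: c = (3/5). The projection is proj_W(v) = U c.
Check: (v - proj_W(v)) · u_1 = 0  (should be 0).
Result: proj_W(v) = (0, 6/5, 3/5, 0).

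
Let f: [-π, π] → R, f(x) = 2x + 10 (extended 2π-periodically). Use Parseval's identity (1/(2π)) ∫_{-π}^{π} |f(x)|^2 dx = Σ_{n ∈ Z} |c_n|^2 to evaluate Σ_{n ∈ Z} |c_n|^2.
Σ |c_n|^2 = 4π^2/3 + 100

Expand and integrate term by term over [-π, π]:
  ∫ (2x)^2 dx = 4·(2π^3/3); ∫ 2·2·(10)·x dx = 0 (odd integrand); ∫ 10^2 dx = 100·2π.
So (1/(2π)) ∫_{-π}^{π} (2x + 10)^2 dx = 4π^2/3 + 100 = 4π^2/3 + 100.
Parseval ⇒ Σ |c_n|^2 = 4π^2/3 + 100.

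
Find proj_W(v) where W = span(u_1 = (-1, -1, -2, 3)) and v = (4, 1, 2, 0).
proj_W(v) = (3/5, 3/5, 6/5, -9/5)

Set up U = [u_1 | ... | u_1] ∈ R^(4×1). The projector onto W = col(U) is P = U (U^T U)^(-1) U^T.
Compute U^T U =
  [15],
and U^T v = (-9).
Solve U^T U · c = U^T v for the coefficients: c = (-3/5). The projection is proj_W(v) = U c.
Check: (v - proj_W(v)) · u_1 = 0  (should be 0).
Result: proj_W(v) = (3/5, 3/5, 6/5, -9/5).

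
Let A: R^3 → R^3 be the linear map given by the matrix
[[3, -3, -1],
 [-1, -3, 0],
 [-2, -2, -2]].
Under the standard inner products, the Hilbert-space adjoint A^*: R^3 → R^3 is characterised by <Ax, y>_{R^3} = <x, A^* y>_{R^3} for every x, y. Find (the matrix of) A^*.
A^* = A^T =
[[3, -1, -2],
 [-3, -3, -2],
 [-1, 0, -2]]

For real matrices with standard dot products, the defining identity <Ax, y> = <x, A^* y> gives (Ax)^T y = x^T (A^*) y, i.e. x^T A^T y = x^T (A^*) y. Since this holds for all x, y, we must have A^* = A^T. Therefore
A^* =
[[3, -1, -2],
 [-3, -3, -2],
 [-1, 0, -2]].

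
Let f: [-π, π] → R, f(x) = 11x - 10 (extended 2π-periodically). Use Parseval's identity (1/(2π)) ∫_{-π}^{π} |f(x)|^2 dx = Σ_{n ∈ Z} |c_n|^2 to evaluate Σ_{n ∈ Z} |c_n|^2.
Σ |c_n|^2 = 121π^2/3 + 100

Expand and integrate term by term over [-π, π]:
  ∫ (11x)^2 dx = 121·(2π^3/3); ∫ 2·11·(-10)·x dx = 0 (odd integrand); ∫ (-10)^2 dx = 100·2π.
So (1/(2π)) ∫_{-π}^{π} (11x - 10)^2 dx = 121π^2/3 + 100 = 121π^2/3 + 100.
Parseval ⇒ Σ |c_n|^2 = 121π^2/3 + 100.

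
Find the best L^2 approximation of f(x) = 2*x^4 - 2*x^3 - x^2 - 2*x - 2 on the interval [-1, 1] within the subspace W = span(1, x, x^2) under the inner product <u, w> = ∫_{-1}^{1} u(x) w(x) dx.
g(x) = 5*x^2/7 - 16*x/5 - 76/35

The best approximation g ∈ W is the orthogonal projection of f onto W. Writing g = a_0 + a_1 x + a_2 x^2, the coefficients solve the normal equations G · a = b where
  G_{ij} = <φ_i, φ_j> and b_i = <f, φ_i>, with φ_0 = 1, φ_1 = x, φ_2 = x^2.
G =
  [2, 0, 2/3]
  [0, 2/3, 0]
  [2/3, 0, 2/5],
b = (-58/15, -32/15, -122/105).
Solving gives a_0 = -76/35, a_1 = -16/5, a_2 = 5/7, so
  g(x) = 5*x^2/7 - 16*x/5 - 76/35.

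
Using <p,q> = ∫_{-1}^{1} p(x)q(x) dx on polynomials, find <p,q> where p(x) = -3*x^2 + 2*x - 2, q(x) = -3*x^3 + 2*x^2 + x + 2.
<p,q> = -272/15

Expand the product: p(x)·q(x) = 9*x^5 - 12*x^4 + 7*x^3 - 8*x^2 + 2*x - 4.
∫_{-1}^{1} of each monomial x^k gives [2/(k+1) if k even, 0 if k odd]. Integrating term-by-term (or equivalently evaluating the antiderivative F(x) = 3*x^6/2 - 12*x^5/5 + 7*x^4/4 - 8*x^3/3 + x^2 - 4*x at the endpoints):
  F(1) − F(−1) = -289/60 − (799/60) = -272/15.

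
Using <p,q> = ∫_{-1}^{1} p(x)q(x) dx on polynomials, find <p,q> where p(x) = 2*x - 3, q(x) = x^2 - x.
<p,q> = -10/3

Expand the product: p(x)·q(x) = 2*x^3 - 5*x^2 + 3*x.
∫_{-1}^{1} of each monomial x^k gives [2/(k+1) if k even, 0 if k odd]. Integrating term-by-term (or equivalently evaluating the antiderivative F(x) = x^4/2 - 5*x^3/3 + 3*x^2/2 at the endpoints):
  F(1) − F(−1) = 1/3 − (11/3) = -10/3.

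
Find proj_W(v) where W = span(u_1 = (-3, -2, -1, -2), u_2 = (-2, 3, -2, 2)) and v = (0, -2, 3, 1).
proj_W(v) = (487/374, -232/187, 405/374, -141/187)

Set up U = [u_1 | ... | u_2] ∈ R^(4×2). The projector onto W = col(U) is P = U (U^T U)^(-1) U^T.
Compute U^T U =
  [18, -2]
  [-2, 21],
and U^T v = (-1, -10).
Solve U^T U · c = U^T v for the coefficients: c = (-41/374, -91/187). The projection is proj_W(v) = U c.
Check: (v - proj_W(v)) · u_1 = 0  (should be 0).
Check: (v - proj_W(v)) · u_2 = 0  (should be 0).
Result: proj_W(v) = (487/374, -232/187, 405/374, -141/187).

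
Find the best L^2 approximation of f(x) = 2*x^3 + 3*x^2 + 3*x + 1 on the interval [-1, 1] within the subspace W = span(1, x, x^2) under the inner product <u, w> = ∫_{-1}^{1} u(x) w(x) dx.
g(x) = 3*x^2 + 21*x/5 + 1

The best approximation g ∈ W is the orthogonal projection of f onto W. Writing g = a_0 + a_1 x + a_2 x^2, the coefficients solve the normal equations G · a = b where
  G_{ij} = <φ_i, φ_j> and b_i = <f, φ_i>, with φ_0 = 1, φ_1 = x, φ_2 = x^2.
G =
  [2, 0, 2/3]
  [0, 2/3, 0]
  [2/3, 0, 2/5],
b = (4, 14/5, 28/15).
Solving gives a_0 = 1, a_1 = 21/5, a_2 = 3, so
  g(x) = 3*x^2 + 21*x/5 + 1.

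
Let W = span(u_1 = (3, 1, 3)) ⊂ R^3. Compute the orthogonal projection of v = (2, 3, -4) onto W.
proj_W(v) = (-9/19, -3/19, -9/19)

Set up U = [u_1 | ... | u_1] ∈ R^(3×1). The projector onto W = col(U) is P = U (U^T U)^(-1) U^T.
Compute U^T U =
  [19],
and U^T v = (-3).
Solve U^T U · c = U^T v for the coefficients: c = (-3/19). The projection is proj_W(v) = U c.
Check: (v - proj_W(v)) · u_1 = 0  (should be 0).
Result: proj_W(v) = (-9/19, -3/19, -9/19).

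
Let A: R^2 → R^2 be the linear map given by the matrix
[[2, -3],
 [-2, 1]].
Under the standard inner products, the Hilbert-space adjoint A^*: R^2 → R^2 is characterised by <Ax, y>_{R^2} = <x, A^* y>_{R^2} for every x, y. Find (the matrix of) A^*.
A^* = A^T =
[[2, -2],
 [-3, 1]]

For real matrices with standard dot products, the defining identity <Ax, y> = <x, A^* y> gives (Ax)^T y = x^T (A^*) y, i.e. x^T A^T y = x^T (A^*) y. Since this holds for all x, y, we must have A^* = A^T. Therefore
A^* =
[[2, -2],
 [-3, 1]].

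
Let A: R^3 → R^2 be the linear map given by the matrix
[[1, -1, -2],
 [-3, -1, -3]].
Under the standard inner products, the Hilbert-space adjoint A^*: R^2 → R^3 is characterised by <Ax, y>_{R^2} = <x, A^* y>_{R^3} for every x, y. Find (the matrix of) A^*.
A^* = A^T =
[[1, -3],
 [-1, -1],
 [-2, -3]]

For real matrices with standard dot products, the defining identity <Ax, y> = <x, A^* y> gives (Ax)^T y = x^T (A^*) y, i.e. x^T A^T y = x^T (A^*) y. Since this holds for all x, y, we must have A^* = A^T. Therefore
A^* =
[[1, -3],
 [-1, -1],
 [-2, -3]].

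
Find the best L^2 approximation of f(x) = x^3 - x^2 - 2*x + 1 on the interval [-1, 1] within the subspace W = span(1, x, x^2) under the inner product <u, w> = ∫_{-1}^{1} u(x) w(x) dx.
g(x) = -x^2 - 7*x/5 + 1

The best approximation g ∈ W is the orthogonal projection of f onto W. Writing g = a_0 + a_1 x + a_2 x^2, the coefficients solve the normal equations G · a = b where
  G_{ij} = <φ_i, φ_j> and b_i = <f, φ_i>, with φ_0 = 1, φ_1 = x, φ_2 = x^2.
G =
  [2, 0, 2/3]
  [0, 2/3, 0]
  [2/3, 0, 2/5],
b = (4/3, -14/15, 4/15).
Solving gives a_0 = 1, a_1 = -7/5, a_2 = -1, so
  g(x) = -x^2 - 7*x/5 + 1.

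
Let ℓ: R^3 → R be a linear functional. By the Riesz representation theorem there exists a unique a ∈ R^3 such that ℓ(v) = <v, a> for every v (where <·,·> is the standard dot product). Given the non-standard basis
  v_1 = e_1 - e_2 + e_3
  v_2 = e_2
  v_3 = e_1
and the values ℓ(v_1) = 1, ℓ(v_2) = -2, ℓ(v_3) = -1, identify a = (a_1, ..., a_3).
a = (-1, -2, 0)

Write a = (a_1, ..., a_3) in the standard basis. For each basis vector v_i, ℓ(v_i) = <v_i, a> is a linear equation in the a_j's. Collect the n equations into a matrix system V a = ℓ, where row i of V is v_i (expressed in the standard basis). Since V is invertible (lower-triangular with 1s on the diagonal, up to permutation), solve by back-substitution:
  V =
[[1, -1, 1],
 [0, 1, 0],
 [1, 0, 0]]
  V a = (1, -2, -1)
Solving gives a = (-1, -2, 0).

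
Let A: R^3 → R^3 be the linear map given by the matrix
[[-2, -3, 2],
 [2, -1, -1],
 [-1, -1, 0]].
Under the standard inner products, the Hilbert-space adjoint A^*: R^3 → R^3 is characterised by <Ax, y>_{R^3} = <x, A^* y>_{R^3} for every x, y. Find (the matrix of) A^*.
A^* = A^T =
[[-2, 2, -1],
 [-3, -1, -1],
 [2, -1, 0]]

For real matrices with standard dot products, the defining identity <Ax, y> = <x, A^* y> gives (Ax)^T y = x^T (A^*) y, i.e. x^T A^T y = x^T (A^*) y. Since this holds for all x, y, we must have A^* = A^T. Therefore
A^* =
[[-2, 2, -1],
 [-3, -1, -1],
 [2, -1, 0]].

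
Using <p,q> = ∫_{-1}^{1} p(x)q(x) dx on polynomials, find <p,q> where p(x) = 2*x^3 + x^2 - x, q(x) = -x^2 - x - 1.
<p,q> = -6/5

Expand the product: p(x)·q(x) = -2*x^5 - 3*x^4 - 2*x^3 + x.
∫_{-1}^{1} of each monomial x^k gives [2/(k+1) if k even, 0 if k odd]. Integrating term-by-term (or equivalently evaluating the antiderivative F(x) = -x^6/3 - 3*x^5/5 - x^4/2 + x^2/2 at the endpoints):
  F(1) − F(−1) = -14/15 − (4/15) = -6/5.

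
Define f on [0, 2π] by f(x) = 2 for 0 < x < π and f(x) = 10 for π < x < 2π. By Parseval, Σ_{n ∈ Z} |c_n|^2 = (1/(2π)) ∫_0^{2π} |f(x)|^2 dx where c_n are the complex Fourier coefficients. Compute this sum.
Σ |c_n|^2 = 52

Parseval equates the L^2 energy of f (normalised by 1/(2π)) with the ℓ^2 sum of its Fourier coefficients: (1/(2π)) ∫_0^{2π} |f|^2 = Σ |c_n|^2.
Compute the left side: (1/(2π)) [∫_0^π 2^2 dx + ∫_π^{2π} 10^2 dx] = (1/(2π)) · (4π + 100π) = (4 + 100)/2 = 52.
So Σ_{n ∈ Z} |c_n|^2 = 52.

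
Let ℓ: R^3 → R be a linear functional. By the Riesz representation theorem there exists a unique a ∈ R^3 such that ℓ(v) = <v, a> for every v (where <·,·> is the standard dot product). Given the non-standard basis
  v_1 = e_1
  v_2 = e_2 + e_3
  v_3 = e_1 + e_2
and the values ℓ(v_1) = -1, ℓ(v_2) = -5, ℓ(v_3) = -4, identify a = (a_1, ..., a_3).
a = (-1, -3, -2)

Write a = (a_1, ..., a_3) in the standard basis. For each basis vector v_i, ℓ(v_i) = <v_i, a> is a linear equation in the a_j's. Collect the n equations into a matrix system V a = ℓ, where row i of V is v_i (expressed in the standard basis). Since V is invertible (lower-triangular with 1s on the diagonal, up to permutation), solve by back-substitution:
  V =
[[1, 0, 0],
 [0, 1, 1],
 [1, 1, 0]]
  V a = (-1, -5, -4)
Solving gives a = (-1, -3, -2).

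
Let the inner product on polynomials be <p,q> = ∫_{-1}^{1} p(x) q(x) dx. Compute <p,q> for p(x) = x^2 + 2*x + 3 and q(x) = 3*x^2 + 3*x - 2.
<p,q> = -32/15

Expand the product: p(x)·q(x) = 3*x^4 + 9*x^3 + 13*x^2 + 5*x - 6.
∫_{-1}^{1} of each monomial x^k gives [2/(k+1) if k even, 0 if k odd]. Integrating term-by-term (or equivalently evaluating the antiderivative F(x) = 3*x^5/5 + 9*x^4/4 + 13*x^3/3 + 5*x^2/2 - 6*x at the endpoints):
  F(1) − F(−1) = 221/60 − (349/60) = -32/15.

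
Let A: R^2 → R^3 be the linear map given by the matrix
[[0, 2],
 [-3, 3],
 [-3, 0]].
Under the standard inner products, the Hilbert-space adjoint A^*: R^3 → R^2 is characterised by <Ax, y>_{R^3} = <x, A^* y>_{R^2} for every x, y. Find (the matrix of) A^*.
A^* = A^T =
[[0, -3, -3],
 [2, 3, 0]]

For real matrices with standard dot products, the defining identity <Ax, y> = <x, A^* y> gives (Ax)^T y = x^T (A^*) y, i.e. x^T A^T y = x^T (A^*) y. Since this holds for all x, y, we must have A^* = A^T. Therefore
A^* =
[[0, -3, -3],
 [2, 3, 0]].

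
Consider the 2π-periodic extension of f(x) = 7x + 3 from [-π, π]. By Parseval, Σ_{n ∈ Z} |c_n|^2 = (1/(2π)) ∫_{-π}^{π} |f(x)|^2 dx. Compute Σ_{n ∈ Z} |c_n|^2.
Σ |c_n|^2 = 49π^2/3 + 9

Expand and integrate term by term over [-π, π]:
  ∫ (7x)^2 dx = 49·(2π^3/3); ∫ 2·7·(3)·x dx = 0 (odd integrand); ∫ 3^2 dx = 9·2π.
So (1/(2π)) ∫_{-π}^{π} (7x + 3)^2 dx = 49π^2/3 + 9 = 49π^2/3 + 9.
Parseval ⇒ Σ |c_n|^2 = 49π^2/3 + 9.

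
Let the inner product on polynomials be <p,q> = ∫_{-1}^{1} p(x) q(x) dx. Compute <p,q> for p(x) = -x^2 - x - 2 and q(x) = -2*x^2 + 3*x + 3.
<p,q> = -188/15

Expand the product: p(x)·q(x) = 2*x^4 - x^3 - 2*x^2 - 9*x - 6.
∫_{-1}^{1} of each monomial x^k gives [2/(k+1) if k even, 0 if k odd]. Integrating term-by-term (or equivalently evaluating the antiderivative F(x) = 2*x^5/5 - x^4/4 - 2*x^3/3 - 9*x^2/2 - 6*x at the endpoints):
  F(1) − F(−1) = -661/60 − (91/60) = -188/15.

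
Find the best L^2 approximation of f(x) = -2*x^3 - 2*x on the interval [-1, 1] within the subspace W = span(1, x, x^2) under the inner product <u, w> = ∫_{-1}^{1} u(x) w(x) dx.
g(x) = -16*x/5

The best approximation g ∈ W is the orthogonal projection of f onto W. Writing g = a_0 + a_1 x + a_2 x^2, the coefficients solve the normal equations G · a = b where
  G_{ij} = <φ_i, φ_j> and b_i = <f, φ_i>, with φ_0 = 1, φ_1 = x, φ_2 = x^2.
G =
  [2, 0, 2/3]
  [0, 2/3, 0]
  [2/3, 0, 2/5],
b = (0, -32/15, 0).
Solving gives a_0 = 0, a_1 = -16/5, a_2 = 0, so
  g(x) = -16*x/5.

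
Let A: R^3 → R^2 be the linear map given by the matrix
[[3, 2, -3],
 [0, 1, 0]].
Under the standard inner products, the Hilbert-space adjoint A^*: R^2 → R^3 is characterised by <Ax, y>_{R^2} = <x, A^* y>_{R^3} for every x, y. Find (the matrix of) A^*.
A^* = A^T =
[[3, 0],
 [2, 1],
 [-3, 0]]

For real matrices with standard dot products, the defining identity <Ax, y> = <x, A^* y> gives (Ax)^T y = x^T (A^*) y, i.e. x^T A^T y = x^T (A^*) y. Since this holds for all x, y, we must have A^* = A^T. Therefore
A^* =
[[3, 0],
 [2, 1],
 [-3, 0]].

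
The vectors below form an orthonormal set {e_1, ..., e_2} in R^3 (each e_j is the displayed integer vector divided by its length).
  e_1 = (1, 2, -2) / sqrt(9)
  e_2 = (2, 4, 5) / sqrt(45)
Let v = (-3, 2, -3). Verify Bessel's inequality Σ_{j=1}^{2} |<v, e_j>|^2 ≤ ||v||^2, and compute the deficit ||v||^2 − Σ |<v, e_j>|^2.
Σ |<v, e_j>|^2 = 46/5; ||v||^2 = 22; deficit = 64/5

Write each e_j = u_j / sqrt(<u_j, u_j>) where u_j is the displayed integer vector. Then <v, e_j> = <v, u_j> / sqrt(<u_j, u_j>), so |<v, e_j>|^2 = <v, u_j>^2 / <u_j, u_j>.
Coefficients: <v, e_1> = 7/sqrt(9), <v, e_2> = -13/sqrt(45).
Square and sum: Σ |<v, e_j>|^2 = 46/5.
Compute ||v||^2 = v·v = 22.
Deficit = 22 − 46/5 = 64/5 ≥ 0, confirming Bessel's inequality. (The deficit equals ||v − Σ <v,e_j> e_j||^2, the squared distance from v to span{e_j}.)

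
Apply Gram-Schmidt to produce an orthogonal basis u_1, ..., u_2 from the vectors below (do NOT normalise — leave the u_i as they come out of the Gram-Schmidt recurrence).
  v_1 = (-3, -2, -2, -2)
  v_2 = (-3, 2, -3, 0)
Orthogonal basis:
  u_1 = (-3, -2, -2, -2)
  u_2 = (-10/7, 64/21, -41/21, 22/21)

Apply the Gram-Schmidt recurrence
  u_1 = v_1
  u_i = v_i − Σ_{j<i} ((v_i · u_j) / (u_j · u_j)) · u_j.

Step by step this gives:
  u_1 = (-3, -2, -2, -2)
  u_2 = (-10/7, 64/21, -41/21, 22/21)

Orthogonality check:
  u_2 · u_1 = 0 (should be 0)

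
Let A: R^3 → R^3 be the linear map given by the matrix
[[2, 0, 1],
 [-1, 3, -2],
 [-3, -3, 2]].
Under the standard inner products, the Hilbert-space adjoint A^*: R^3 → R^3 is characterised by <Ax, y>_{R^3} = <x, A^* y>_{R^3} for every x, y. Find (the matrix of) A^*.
A^* = A^T =
[[2, -1, -3],
 [0, 3, -3],
 [1, -2, 2]]

For real matrices with standard dot products, the defining identity <Ax, y> = <x, A^* y> gives (Ax)^T y = x^T (A^*) y, i.e. x^T A^T y = x^T (A^*) y. Since this holds for all x, y, we must have A^* = A^T. Therefore
A^* =
[[2, -1, -3],
 [0, 3, -3],
 [1, -2, 2]].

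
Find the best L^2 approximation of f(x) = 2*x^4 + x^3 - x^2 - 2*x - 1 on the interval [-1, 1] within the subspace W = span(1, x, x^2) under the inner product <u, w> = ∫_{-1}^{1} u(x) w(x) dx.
g(x) = 5*x^2/7 - 7*x/5 - 41/35

The best approximation g ∈ W is the orthogonal projection of f onto W. Writing g = a_0 + a_1 x + a_2 x^2, the coefficients solve the normal equations G · a = b where
  G_{ij} = <φ_i, φ_j> and b_i = <f, φ_i>, with φ_0 = 1, φ_1 = x, φ_2 = x^2.
G =
  [2, 0, 2/3]
  [0, 2/3, 0]
  [2/3, 0, 2/5],
b = (-28/15, -14/15, -52/105).
Solving gives a_0 = -41/35, a_1 = -7/5, a_2 = 5/7, so
  g(x) = 5*x^2/7 - 7*x/5 - 41/35.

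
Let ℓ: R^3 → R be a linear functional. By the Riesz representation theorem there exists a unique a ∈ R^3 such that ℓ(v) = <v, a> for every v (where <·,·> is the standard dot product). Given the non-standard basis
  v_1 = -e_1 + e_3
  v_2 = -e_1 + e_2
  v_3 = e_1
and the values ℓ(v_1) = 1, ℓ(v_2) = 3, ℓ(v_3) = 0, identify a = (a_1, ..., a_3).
a = (0, 3, 1)

Write a = (a_1, ..., a_3) in the standard basis. For each basis vector v_i, ℓ(v_i) = <v_i, a> is a linear equation in the a_j's. Collect the n equations into a matrix system V a = ℓ, where row i of V is v_i (expressed in the standard basis). Since V is invertible (lower-triangular with 1s on the diagonal, up to permutation), solve by back-substitution:
  V =
[[-1, 0, 1],
 [-1, 1, 0],
 [1, 0, 0]]
  V a = (1, 3, 0)
Solving gives a = (0, 3, 1).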